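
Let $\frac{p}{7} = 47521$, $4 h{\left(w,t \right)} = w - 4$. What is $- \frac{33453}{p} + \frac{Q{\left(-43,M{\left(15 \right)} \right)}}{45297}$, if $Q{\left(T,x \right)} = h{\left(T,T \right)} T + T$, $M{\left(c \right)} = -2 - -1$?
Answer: $- \frac{778031123}{8610234948} \approx -0.090361$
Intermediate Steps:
$h{\left(w,t \right)} = -1 + \frac{w}{4}$ ($h{\left(w,t \right)} = \frac{w - 4}{4} = \frac{-4 + w}{4} = -1 + \frac{w}{4}$)
$p = 332647$ ($p = 7 \cdot 47521 = 332647$)
$M{\left(c \right)} = -1$ ($M{\left(c \right)} = -2 + 1 = -1$)
$Q{\left(T,x \right)} = T + T \left(-1 + \frac{T}{4}\right)$ ($Q{\left(T,x \right)} = \left(-1 + \frac{T}{4}\right) T + T = T \left(-1 + \frac{T}{4}\right) + T = T + T \left(-1 + \frac{T}{4}\right)$)
$- \frac{33453}{p} + \frac{Q{\left(-43,M{\left(15 \right)} \right)}}{45297} = - \frac{33453}{332647} + \frac{\frac{1}{4} \left(-43\right)^{2}}{45297} = \left(-33453\right) \frac{1}{332647} + \frac{1}{4} \cdot 1849 \cdot \frac{1}{45297} = - \frac{4779}{47521} + \frac{1849}{4} \cdot \frac{1}{45297} = - \frac{4779}{47521} + \frac{1849}{181188} = - \frac{778031123}{8610234948}$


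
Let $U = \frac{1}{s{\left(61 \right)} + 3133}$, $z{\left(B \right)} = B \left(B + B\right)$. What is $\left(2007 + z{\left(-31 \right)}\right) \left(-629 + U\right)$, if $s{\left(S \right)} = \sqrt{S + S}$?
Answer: $- \frac{24257600855790}{9815567} - \frac{3929 \sqrt{122}}{9815567} \approx -2.4713 \cdot 10^{6}$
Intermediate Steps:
$s{\left(S \right)} = \sqrt{2} \sqrt{S}$ ($s{\left(S \right)} = \sqrt{2 S} = \sqrt{2} \sqrt{S}$)
$z{\left(B \right)} = 2 B^{2}$ ($z{\left(B \right)} = B 2 B = 2 B^{2}$)
$U = \frac{1}{3133 + \sqrt{122}}$ ($U = \frac{1}{\sqrt{2} \sqrt{61} + 3133} = \frac{1}{\sqrt{122} + 3133} = \frac{1}{3133 + \sqrt{122}} \approx 0.00031806$)
$\left(2007 + z{\left(-31 \right)}\right) \left(-629 + U\right) = \left(2007 + 2 \left(-31\right)^{2}\right) \left(-629 + \left(\frac{3133}{9815567} - \frac{\sqrt{122}}{9815567}\right)\right) = \left(2007 + 2 \cdot 961\right) \left(- \frac{6173988510}{9815567} - \frac{\sqrt{122}}{9815567}\right) = \left(2007 + 1922\right) \left(- \frac{6173988510}{9815567} - \frac{\sqrt{122}}{9815567}\right) = 3929 \left(- \frac{6173988510}{9815567} - \frac{\sqrt{122}}{9815567}\right) = - \frac{24257600855790}{9815567} - \frac{3929 \sqrt{122}}{9815567}$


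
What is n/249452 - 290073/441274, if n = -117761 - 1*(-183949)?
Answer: -10788061621/27519170462 ≈ -0.39202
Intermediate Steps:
n = 66188 (n = -117761 + 183949 = 66188)
n/249452 - 290073/441274 = 66188/249452 - 290073/441274 = 66188*(1/249452) - 290073*1/441274 = 16547/62363 - 290073/441274 = -10788061621/27519170462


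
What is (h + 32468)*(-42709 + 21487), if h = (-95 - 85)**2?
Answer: -1376628696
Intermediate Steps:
h = 32400 (h = (-180)**2 = 32400)
(h + 32468)*(-42709 + 21487) = (32400 + 32468)*(-42709 + 21487) = 64868*(-21222) = -1376628696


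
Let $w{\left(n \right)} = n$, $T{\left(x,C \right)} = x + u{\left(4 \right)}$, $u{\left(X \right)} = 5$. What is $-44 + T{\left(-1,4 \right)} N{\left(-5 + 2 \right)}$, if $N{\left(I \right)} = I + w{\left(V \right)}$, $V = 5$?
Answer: $-36$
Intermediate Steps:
$T{\left(x,C \right)} = 5 + x$ ($T{\left(x,C \right)} = x + 5 = 5 + x$)
$N{\left(I \right)} = 5 + I$ ($N{\left(I \right)} = I + 5 = 5 + I$)
$-44 + T{\left(-1,4 \right)} N{\left(-5 + 2 \right)} = -44 + \left(5 - 1\right) \left(5 + \left(-5 + 2\right)\right) = -44 + 4 \left(5 - 3\right) = -44 + 4 \cdot 2 = -44 + 8 = -36$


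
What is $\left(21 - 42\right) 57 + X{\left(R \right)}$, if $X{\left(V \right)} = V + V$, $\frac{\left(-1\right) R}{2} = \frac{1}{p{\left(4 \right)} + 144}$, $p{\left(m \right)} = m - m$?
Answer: $- \frac{43093}{36} \approx -1197.0$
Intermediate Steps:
$p{\left(m \right)} = 0$
$R = - \frac{1}{72}$ ($R = - \frac{2}{0 + 144} = - \frac{2}{144} = \left(-2\right) \frac{1}{144} = - \frac{1}{72} \approx -0.013889$)
$X{\left(V \right)} = 2 V$
$\left(21 - 42\right) 57 + X{\left(R \right)} = \left(21 - 42\right) 57 + 2 \left(- \frac{1}{72}\right) = \left(-21\right) 57 - \frac{1}{36} = -1197 - \frac{1}{36} = - \frac{43093}{36}$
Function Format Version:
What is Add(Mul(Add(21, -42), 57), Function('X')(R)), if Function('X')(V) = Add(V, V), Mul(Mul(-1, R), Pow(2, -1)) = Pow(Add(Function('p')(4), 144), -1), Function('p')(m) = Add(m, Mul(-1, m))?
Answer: Rational(-43093, 36) ≈ -1197.0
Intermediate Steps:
Function('p')(m) = 0
R = Rational(-1, 72) (R = Mul(-2, Pow(Add(0, 144), -1)) = Mul(-2, Pow(144, -1)) = Mul(-2, Rational(1, 144)) = Rational(-1, 72) ≈ -0.013889)
Function('X')(V) = Mul(2, V)
Add(Mul(Add(21, -42), 57), Function('X')(R)) = Add(Mul(Add(21, -42), 57), Mul(2, Rational(-1, 72))) = Add(Mul(-21, 57), Rational(-1, 36)) = Add(-1197, Rational(-1, 36)) = Rational(-43093, 36)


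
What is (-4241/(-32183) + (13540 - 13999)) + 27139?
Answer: 858646681/32183 ≈ 26680.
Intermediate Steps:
(-4241/(-32183) + (13540 - 13999)) + 27139 = (-4241*(-1/32183) - 459) + 27139 = (4241/32183 - 459) + 27139 = -14767756/32183 + 27139 = 858646681/32183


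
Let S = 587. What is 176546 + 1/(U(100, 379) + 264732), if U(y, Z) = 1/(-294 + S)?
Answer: 13694051248735/77566477 ≈ 1.7655e+5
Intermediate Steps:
U(y, Z) = 1/293 (U(y, Z) = 1/(-294 + 587) = 1/293)
176546 + 1/(U(100, 379) + 264732) = 176546 + 1/(1/293 + 264732) = 176546 + 1/(77566477/293) = 176546 + 293/77566477 = 13694051248735/77566477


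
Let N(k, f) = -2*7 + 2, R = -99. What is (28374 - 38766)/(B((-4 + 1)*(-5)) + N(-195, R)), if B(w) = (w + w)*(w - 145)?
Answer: 433/163 ≈ 2.6564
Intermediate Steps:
B(w) = 2*w*(-145 + w) (B(w) = (2*w)*(-145 + w) = 2*w*(-145 + w))
N(k, f) = -12 (N(k, f) = -14 + 2 = -12)
(28374 - 38766)/(B((-4 + 1)*(-5)) + N(-195, R)) = (28374 - 38766)/(2*((-4 + 1)*(-5))*(-145 + (-4 + 1)*(-5)) - 12) = -10392/(2*(-3*(-5))*(-145 - 3*(-5)) - 12) = -10392/(2*15*(-145 + 15) - 12) = -10392/(2*15*(-130) - 12) = -10392/(-3900 - 12) = -10392/(-3912) = -10392*(-1/3912) = 433/163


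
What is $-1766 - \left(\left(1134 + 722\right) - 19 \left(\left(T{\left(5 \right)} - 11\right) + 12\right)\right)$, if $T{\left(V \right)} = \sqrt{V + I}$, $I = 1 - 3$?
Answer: $-3603 + 19 \sqrt{3} \approx -3570.1$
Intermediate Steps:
$I = -2$
$T{\left(V \right)} = \sqrt{-2 + V}$ ($T{\left(V \right)} = \sqrt{V - 2} = \sqrt{-2 + V}$)
$-1766 - \left(\left(1134 + 722\right) - 19 \left(\left(T{\left(5 \right)} - 11\right) + 12\right)\right) = -1766 - \left(\left(1134 + 722\right) - 19 \left(\left(\sqrt{-2 + 5} - 11\right) + 12\right)\right) = -1766 - \left(1856 - 19 \left(\left(\sqrt{3} - 11\right) + 12\right)\right) = -1766 - \left(1856 - 19 \left(\left(-11 + \sqrt{3}\right) + 12\right)\right) = -1766 - \left(1856 - 19 \left(1 + \sqrt{3}\right)\right) = -1766 - \left(1856 - \left(19 + 19 \sqrt{3}\right)\right) = -1766 - \left(1837 - 19 \sqrt{3}\right) = -3603 + 19 \sqrt{3}$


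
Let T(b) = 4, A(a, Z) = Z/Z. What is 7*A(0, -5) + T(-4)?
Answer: 11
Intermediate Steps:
A(a, Z) = 1
7*A(0, -5) + T(-4) = 7*1 + 4 = 7 + 4 = 11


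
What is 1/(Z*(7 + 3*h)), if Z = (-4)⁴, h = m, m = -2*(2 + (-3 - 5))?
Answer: 1/11008 ≈ 9.0843e-5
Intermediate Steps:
m = 12 (m = -2*(2 - 8) = -2*(-6) = 12)
h = 12
Z = 256
1/(Z*(7 + 3*h)) = 1/(256*(7 + 3*12)) = 1/(256*(7 + 36)) = 1/(256*43) = 1/11008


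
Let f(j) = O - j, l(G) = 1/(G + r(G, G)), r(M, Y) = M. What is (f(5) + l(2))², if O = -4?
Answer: 1225/16 ≈ 76.563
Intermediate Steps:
l(G) = 1/(2*G) (l(G) = 1/(G + G) = 1/(2*G))
f(j) = -4 - j
(f(5) + l(2))² = ((-4 - 1*5) + (½)/2)² = ((-4 - 5) + (½)*(½))² = (-9 + ¼)² = (-35/4)² = 1225/16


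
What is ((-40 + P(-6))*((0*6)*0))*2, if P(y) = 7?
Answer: 0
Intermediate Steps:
((-40 + P(-6))*((0*6)*0))*2 = ((-40 + 7)*((0*6)*0))*2 = -0*0*2 = -33*0*2 = 0*2 = 0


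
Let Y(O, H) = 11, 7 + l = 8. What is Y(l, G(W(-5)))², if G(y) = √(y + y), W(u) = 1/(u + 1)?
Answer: 121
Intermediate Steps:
l = 1 (l = -7 + 8 = 1)
W(u) = 1/(1 + u)
G(y) = √2*√y (G(y) = √(2*y) = √2*√y)
Y(l, G(W(-5)))² = 11² = 121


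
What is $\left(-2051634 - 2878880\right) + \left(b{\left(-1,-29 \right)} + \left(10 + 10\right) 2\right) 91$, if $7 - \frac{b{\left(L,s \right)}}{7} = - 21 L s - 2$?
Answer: $-4533208$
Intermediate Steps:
$b{\left(L,s \right)} = 63 + 147 L s$ ($b{\left(L,s \right)} = 49 - 7 \left(- 21 L s - 2\right) = 49 - 7 \left(-2 - 21 L s\right) = 49 + \left(14 + 147 L s\right) = 63 + 147 L s$)
$\left(-2051634 - 2878880\right) + \left(b{\left(-1,-29 \right)} + \left(10 + 10\right) 2\right) 91 = \left(-2051634 - 2878880\right) + \left(\left(63 + 147 \left(-1\right) \left(-29\right)\right) + \left(10 + 10\right) 2\right) 91 = -4930514 + \left(\left(63 + 4263\right) + 20 \cdot 2\right) 91 = -4930514 + \left(4326 + 40\right) 91 = -4930514 + 4366 \cdot 91 = -4930514 + 397306 = -4533208$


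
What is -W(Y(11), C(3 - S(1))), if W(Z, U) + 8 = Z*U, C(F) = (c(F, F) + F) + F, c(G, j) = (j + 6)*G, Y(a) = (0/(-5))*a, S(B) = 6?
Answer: 8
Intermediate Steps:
Y(a) = 0 (Y(a) = (0*(-1/5))*a = 0*a = 0)
c(G, j) = G*(6 + j) (c(G, j) = (6 + j)*G = G*(6 + j))
C(F) = 2*F + F*(6 + F) (C(F) = (F*(6 + F) + F) + F = (F + F*(6 + F)) + F = 2*F + F*(6 + F))
W(Z, U) = -8 + U*Z (W(Z, U) = -8 + Z*U = -8 + U*Z)
-W(Y(11), C(3 - S(1))) = -(-8 + ((3 - 1*6)*(8 + (3 - 1*6)))*0) = -(-8 + ((3 - 6)*(8 + (3 - 6)))*0) = -(-8 - 3*(8 - 3)*0) = -(-8 - 3*5*0) = -(-8 - 15*0) = -(-8 + 0) = -1*(-8) = 8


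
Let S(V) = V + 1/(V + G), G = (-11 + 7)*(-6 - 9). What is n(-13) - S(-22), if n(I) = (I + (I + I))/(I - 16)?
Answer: 25697/1102 ≈ 23.319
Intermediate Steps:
G = 60 (G = -4*(-15) = 60)
n(I) = 3*I/(-16 + I) (n(I) = (I + 2*I)/(-16 + I) = (3*I)/(-16 + I) = 3*I/(-16 + I))
S(V) = V + 1/(60 + V) (S(V) = V + 1/(V + 60) = V + 1/(60 + V))
n(-13) - S(-22) = 3*(-13)/(-16 - 13) - (1 + (-22)² + 60*(-22))/(60 - 22) = 3*(-13)/(-29) - (1 + 484 - 1320)/38 = 3*(-13)*(-1/29) - (-835)/38 = 39/29 - 1*(-835/38) = 39/29 + 835/38 = 25697/1102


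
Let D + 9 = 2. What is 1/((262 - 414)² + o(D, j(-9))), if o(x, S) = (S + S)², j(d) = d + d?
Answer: 1/24400 ≈ 4.0984e-5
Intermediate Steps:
j(d) = 2*d
D = -7 (D = -9 + 2 = -7)
o(x, S) = 4*S² (o(x, S) = (2*S)² = 4*S²)
1/((262 - 414)² + o(D, j(-9))) = 1/((262 - 414)² + 4*(2*(-9))²) = 1/((-152)² + 4*(-18)²) = 1/(23104 + 4*324) = 1/(23104 + 1296) = 1/24400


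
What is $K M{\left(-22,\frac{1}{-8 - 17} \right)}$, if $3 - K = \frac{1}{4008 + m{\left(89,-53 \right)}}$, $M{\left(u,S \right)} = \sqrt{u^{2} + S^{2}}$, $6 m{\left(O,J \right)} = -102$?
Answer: $\frac{11972 \sqrt{302501}}{99775} \approx 65.995$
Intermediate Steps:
$m{\left(O,J \right)} = -17$ ($m{\left(O,J \right)} = \frac{1}{6} \left(-102\right) = -17$)
$M{\left(u,S \right)} = \sqrt{S^{2} + u^{2}}$
$K = \frac{11972}{3991}$ ($K = 3 - \frac{1}{4008 - 17} = 3 - \frac{1}{3991} = \frac{11972}{3991} \approx 2.9997$)
$K M{\left(-22,\frac{1}{-8 - 17} \right)} = \frac{11972 \sqrt{\left(\frac{1}{-8 - 17}\right)^{2} + \left(-22\right)^{2}}}{3991} = \frac{11972 \sqrt{\left(\frac{1}{-8 - 17}\right)^{2} + 484}}{3991} = \frac{11972 \sqrt{\left(\frac{1}{-25}\right)^{2} + 484}}{3991} = \frac{11972 \sqrt{\left(- \frac{1}{25}\right)^{2} + 484}}{3991} = \frac{11972 \sqrt{\frac{1}{625} + 484}}{3991} = \frac{11972 \sqrt{\frac{302501}{625}}}{3991} = \frac{11972 \frac{\sqrt{302501}}{25}}{3991} = \frac{11972 \sqrt{302501}}{99775}$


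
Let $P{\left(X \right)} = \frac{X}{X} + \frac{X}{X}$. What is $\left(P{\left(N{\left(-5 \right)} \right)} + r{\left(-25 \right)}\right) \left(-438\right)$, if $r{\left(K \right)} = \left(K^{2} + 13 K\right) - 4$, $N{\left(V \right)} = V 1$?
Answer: $-130524$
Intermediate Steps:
$N{\left(V \right)} = V$
$r{\left(K \right)} = -4 + K^{2} + 13 K$
$P{\left(X \right)} = 2$ ($P{\left(X \right)} = 1 + 1 = 2$)
$\left(P{\left(N{\left(-5 \right)} \right)} + r{\left(-25 \right)}\right) \left(-438\right) = \left(2 + \left(-4 + \left(-25\right)^{2} + 13 \left(-25\right)\right)\right) \left(-438\right) = \left(2 - -296\right) \left(-438\right) = \left(2 + 296\right) \left(-438\right) = 298 \left(-438\right) = -130524$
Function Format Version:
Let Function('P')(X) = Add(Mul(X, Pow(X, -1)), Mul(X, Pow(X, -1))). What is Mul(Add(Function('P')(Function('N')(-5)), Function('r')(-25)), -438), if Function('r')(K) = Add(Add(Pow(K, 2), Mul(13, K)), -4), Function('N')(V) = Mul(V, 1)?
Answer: -130524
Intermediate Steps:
Function('N')(V) = V
Function('r')(K) = Add(-4, Pow(K, 2), Mul(13, K))
Function('P')(X) = 2 (Function('P')(X) = Add(1, 1) = 2)
Mul(Add(Function('P')(Function('N')(-5)), Function('r')(-25)), -438) = Mul(Add(2, Add(-4, Pow(-25, 2), Mul(13, -25))), -438) = Mul(Add(2, Add(-4, 625, -325)), -438) = Mul(Add(2, 296), -438) = Mul(298, -438) = -130524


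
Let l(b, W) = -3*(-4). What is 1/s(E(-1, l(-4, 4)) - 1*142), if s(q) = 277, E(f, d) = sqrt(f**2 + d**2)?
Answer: 1/277 ≈ 0.0036101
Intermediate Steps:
l(b, W) = 12
E(f, d) = sqrt(d**2 + f**2)
1/s(E(-1, l(-4, 4)) - 1*142) = 1/277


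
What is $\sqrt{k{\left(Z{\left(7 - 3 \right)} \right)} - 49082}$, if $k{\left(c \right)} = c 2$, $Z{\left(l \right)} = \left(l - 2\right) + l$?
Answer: $i \sqrt{49070} \approx 221.52 i$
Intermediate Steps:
$Z{\left(l \right)} = -2 + 2 l$ ($Z{\left(l \right)} = \left(-2 + l\right) + l = -2 + 2 l$)
$k{\left(c \right)} = 2 c$
$\sqrt{k{\left(Z{\left(7 - 3 \right)} \right)} - 49082} = \sqrt{2 \left(-2 + 2 \left(7 - 3\right)\right) - 49082} = \sqrt{2 \left(-2 + 2 \cdot 4\right) - 49082} = \sqrt{2 \left(-2 + 8\right) - 49082} = \sqrt{2 \cdot 6 - 49082} = \sqrt{12 - 49082} = \sqrt{-49070} = i \sqrt{49070}$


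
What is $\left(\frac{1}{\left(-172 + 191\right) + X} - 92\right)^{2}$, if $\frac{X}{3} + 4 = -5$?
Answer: $\frac{543169}{64} \approx 8487.0$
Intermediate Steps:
$X = -27$ ($X = -12 + 3 \left(-5\right) = -12 - 15 = -27$)
$\left(\frac{1}{\left(-172 + 191\right) + X} - 92\right)^{2} = \left(\frac{1}{\left(-172 + 191\right) - 27} - 92\right)^{2} = \left(\frac{1}{19 - 27} - 92\right)^{2} = \left(\frac{1}{-8} - 92\right)^{2} = \left(- \frac{1}{8} - 92\right)^{2} = \left(- \frac{737}{8}\right)^{2} = \frac{543169}{64}$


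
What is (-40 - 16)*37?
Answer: -2072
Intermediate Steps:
(-40 - 16)*37 = -56*37 = -2072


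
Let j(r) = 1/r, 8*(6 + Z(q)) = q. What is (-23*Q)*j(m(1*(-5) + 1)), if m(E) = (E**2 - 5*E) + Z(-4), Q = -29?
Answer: 1334/59 ≈ 22.610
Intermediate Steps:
Z(q) = -6 + q/8
m(E) = -13/2 + E**2 - 5*E (m(E) = (E**2 - 5*E) + (-6 + (1/8)*(-4)) = (E**2 - 5*E) + (-6 - 1/2) = (E**2 - 5*E) - 13/2 = -13/2 + E**2 - 5*E)
(-23*Q)*j(m(1*(-5) + 1)) = (-23*(-29))/(-13/2 + (1*(-5) + 1)**2 - 5*(1*(-5) + 1)) = 667/(-13/2 + (-5 + 1)**2 - 5*(-5 + 1)) = 667/(-13/2 + (-4)**2 - 5*(-4)) = 667/(-13/2 + 16 + 20) = 667/(59/2) = 667*(2/59) = 1334/59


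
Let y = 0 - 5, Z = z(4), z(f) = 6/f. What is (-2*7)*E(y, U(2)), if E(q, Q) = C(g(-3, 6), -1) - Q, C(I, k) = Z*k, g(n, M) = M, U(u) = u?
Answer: 49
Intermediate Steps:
Z = 3/2 (Z = 6/4 = 6*(1/4) = 3/2 ≈ 1.5000)
C(I, k) = 3*k/2
y = -5
E(q, Q) = -3/2 - Q (E(q, Q) = (3/2)*(-1) - Q = -3/2 - Q)
(-2*7)*E(y, U(2)) = (-2*7)*(-3/2 - 1*2) = -14*(-3/2 - 2) = -14*(-7/2) = 49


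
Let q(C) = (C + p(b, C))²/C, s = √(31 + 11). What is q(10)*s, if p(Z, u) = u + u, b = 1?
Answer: 90*√42 ≈ 583.27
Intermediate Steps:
p(Z, u) = 2*u
s = √42 ≈ 6.4807
q(C) = 9*C (q(C) = (C + 2*C)²/C = (3*C)²/C = (9*C²)/C = 9*C)
q(10)*s = (9*10)*√42 = 90*√42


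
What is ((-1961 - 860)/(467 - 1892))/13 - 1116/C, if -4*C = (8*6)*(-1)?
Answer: -132308/1425 ≈ -92.848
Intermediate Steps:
C = 12 (C = -8*6*(-1)/4 = -12*(-1) = -¼*(-48) = 12)
((-1961 - 860)/(467 - 1892))/13 - 1116/C = ((-1961 - 860)/(467 - 1892))/13 - 1116/12 = -2821/(-1425)*(1/13) - 1116*1/12 = -2821*(-1/1425)*(1/13) - 93 = (2821/1425)*(1/13) - 93 = 217/1425 - 93 = -132308/1425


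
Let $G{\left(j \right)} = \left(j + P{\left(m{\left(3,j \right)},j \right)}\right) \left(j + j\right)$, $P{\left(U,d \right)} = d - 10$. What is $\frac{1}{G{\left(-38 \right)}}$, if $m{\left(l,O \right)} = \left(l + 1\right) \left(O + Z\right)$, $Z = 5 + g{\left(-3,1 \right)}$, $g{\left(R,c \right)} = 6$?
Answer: $\frac{1}{6536} \approx 0.000153$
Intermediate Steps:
$Z = 11$ ($Z = 5 + 6 = 11$)
$m{\left(l,O \right)} = \left(1 + l\right) \left(11 + O\right)$ ($m{\left(l,O \right)} = \left(l + 1\right) \left(O + 11\right) = \left(1 + l\right) \left(11 + O\right)$)
$P{\left(U,d \right)} = -10 + d$
$G{\left(j \right)} = 2 j \left(-10 + 2 j\right)$ ($G{\left(j \right)} = \left(j + \left(-10 + j\right)\right) \left(j + j\right) = \left(-10 + 2 j\right) 2 j = 2 j \left(-10 + 2 j\right)$)
$\frac{1}{G{\left(-38 \right)}} = \frac{1}{4 \left(-38\right) \left(-5 - 38\right)} = \frac{1}{4 \left(-38\right) \left(-43\right)} = \frac{1}{6536}$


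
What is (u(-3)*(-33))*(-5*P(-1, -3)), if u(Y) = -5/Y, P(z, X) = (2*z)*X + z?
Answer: 1375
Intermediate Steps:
P(z, X) = z + 2*X*z (P(z, X) = 2*X*z + z = z + 2*X*z)
(u(-3)*(-33))*(-5*P(-1, -3)) = (-5/(-3)*(-33))*(-(-5)*(1 + 2*(-3))) = (-5*(-1/3)*(-33))*(-(-5)*(1 - 6)) = ((5/3)*(-33))*(-(-5)*(-5)) = -(-275)*5 = -55*(-25) = 1375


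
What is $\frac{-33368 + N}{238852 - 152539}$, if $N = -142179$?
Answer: $- \frac{175547}{86313} \approx -2.0338$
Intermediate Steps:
$\frac{-33368 + N}{238852 - 152539} = \frac{-33368 - 142179}{238852 - 152539} = - \frac{175547}{86313}$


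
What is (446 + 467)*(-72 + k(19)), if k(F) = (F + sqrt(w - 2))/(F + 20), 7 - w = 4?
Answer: -2545444/39 ≈ -65268.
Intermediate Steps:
w = 3 (w = 7 - 1*4 = 7 - 4 = 3)
k(F) = (1 + F)/(20 + F) (k(F) = (F + sqrt(3 - 2))/(F + 20) = (F + sqrt(1))/(20 + F) = (F + 1)/(20 + F) = (1 + F)/(20 + F))
(446 + 467)*(-72 + k(19)) = (446 + 467)*(-72 + (1 + 19)/(20 + 19)) = 913*(-72 + 20/39) = 913*(-2788/39) = -2545444/39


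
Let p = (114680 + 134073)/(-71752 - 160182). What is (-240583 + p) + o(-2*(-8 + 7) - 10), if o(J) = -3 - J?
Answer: -55798466605/231934 ≈ -2.4058e+5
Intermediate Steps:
p = -248753/231934 (p = 248753/(-231934) = 248753*(-1/231934) = -248753/231934 ≈ -1.0725)
(-240583 + p) + o(-2*(-8 + 7) - 10) = (-240583 - 248753/231934) + (-3 - (-2*(-8 + 7) - 10)) = -55799626275/231934 + (-3 - (-2*(-1) - 10)) = -55799626275/231934 + (-3 - (2 - 10)) = -55799626275/231934 + (-3 - 1*(-8)) = -55799626275/231934 + (-3 + 8) = -55799626275/231934 + 5 = -55798466605/231934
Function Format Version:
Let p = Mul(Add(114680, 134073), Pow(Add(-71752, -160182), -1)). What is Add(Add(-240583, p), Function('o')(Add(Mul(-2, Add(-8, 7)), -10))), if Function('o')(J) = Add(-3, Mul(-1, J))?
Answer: Rational(-55798466605, 231934) ≈ -2.4058e+5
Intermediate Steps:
p = Rational(-248753, 231934) (p = Mul(248753, Pow(-231934, -1)) = Mul(248753, Rational(-1, 231934)) = Rational(-248753, 231934) ≈ -1.0725)
Add(Add(-240583, p), Function('o')(Add(Mul(-2, Add(-8, 7)), -10))) = Add(Add(-240583, Rational(-248753, 231934)), Add(-3, Mul(-1, Add(Mul(-2, Add(-8, 7)), -10)))) = Add(Rational(-55799626275, 231934), Add(-3, Mul(-1, Add(Mul(-2, -1), -10)))) = Add(Rational(-55799626275, 231934), Add(-3, Mul(-1, Add(2, -10)))) = Add(Rational(-55799626275, 231934), Add(-3, Mul(-1, -8))) = Add(Rational(-55799626275, 231934), Add(-3, 8)) = Add(Rational(-55799626275, 231934), 5) = Rational(-55798466605, 231934)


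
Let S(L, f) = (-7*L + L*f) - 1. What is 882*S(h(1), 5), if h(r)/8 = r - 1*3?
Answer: 27342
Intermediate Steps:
h(r) = -24 + 8*r (h(r) = 8*(r - 1*3) = 8*(r - 3) = 8*(-3 + r) = -24 + 8*r)
S(L, f) = -1 - 7*L + L*f
882*S(h(1), 5) = 882*(-1 - 7*(-24 + 8*1) + (-24 + 8*1)*5) = 882*(-1 - 7*(-24 + 8) + (-24 + 8)*5) = 882*(-1 - 7*(-16) - 16*5) = 882*(-1 + 112 - 80) = 882*31 = 27342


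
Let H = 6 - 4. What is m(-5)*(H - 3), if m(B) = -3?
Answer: 3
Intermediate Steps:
H = 2
m(-5)*(H - 3) = -3*(2 - 3) = -3*(-1) = 3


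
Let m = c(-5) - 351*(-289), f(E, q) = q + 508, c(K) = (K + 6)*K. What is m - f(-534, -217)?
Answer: 101143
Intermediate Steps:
c(K) = K*(6 + K) (c(K) = (6 + K)*K = K*(6 + K))
f(E, q) = 508 + q
m = 101434 (m = -5*(6 - 5) - 351*(-289) = -5*1 + 101439 = -5 + 101439 = 101434)
m - f(-534, -217) = 101434 - (508 - 217) = 101434 - 1*291 = 101434 - 291 = 101143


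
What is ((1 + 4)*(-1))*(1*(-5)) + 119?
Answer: 144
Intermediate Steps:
((1 + 4)*(-1))*(1*(-5)) + 119 = (5*(-1))*(-5) + 119 = -5*(-5) + 119 = 25 + 119 = 144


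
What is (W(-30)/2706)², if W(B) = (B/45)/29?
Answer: 1/13855879521 ≈ 7.2171e-11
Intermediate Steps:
W(B) = B/1305 (W(B) = (B*(1/45))*(1/29) = (B/45)*(1/29) = B/1305)
(W(-30)/2706)² = (((1/1305)*(-30))/2706)² = (-2/87*1/2706)² = (-1/117711)² = 1/13855879521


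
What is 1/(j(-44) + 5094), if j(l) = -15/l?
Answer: 44/224151 ≈ 0.00019630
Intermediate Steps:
1/(j(-44) + 5094) = 1/(-15/(-44) + 5094) = 1/(-15*(-1/44) + 5094) = 1/(15/44 + 5094) = 1/(224151/44) = 44/224151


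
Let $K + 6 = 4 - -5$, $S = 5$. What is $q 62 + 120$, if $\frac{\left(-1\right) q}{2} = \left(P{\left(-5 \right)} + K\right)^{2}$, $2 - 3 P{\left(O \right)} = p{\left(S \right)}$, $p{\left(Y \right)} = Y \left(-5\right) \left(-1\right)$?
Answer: $- \frac{23224}{9} \approx -2580.4$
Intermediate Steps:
$p{\left(Y \right)} = 5 Y$ ($p{\left(Y \right)} = - 5 Y \left(-1\right) = 5 Y$)
$K = 3$ ($K = -6 + \left(4 - -5\right) = -6 + \left(4 + 5\right) = -6 + 9 = 3$)
$P{\left(O \right)} = - \frac{23}{3}$ ($P{\left(O \right)} = \frac{2}{3} - \frac{5 \cdot 5}{3} = \frac{2}{3} - \frac{25}{3} = - \frac{23}{3}$)
$q = - \frac{392}{9}$ ($q = - 2 \left(- \frac{23}{3} + 3\right)^{2} = - 2 \left(- \frac{14}{3}\right)^{2} = \left(-2\right) \frac{196}{9} = - \frac{392}{9} \approx -43.556$)
$q 62 + 120 = \left(- \frac{392}{9}\right) 62 + 120 = - \frac{24304}{9} + 120 = - \frac{23224}{9}$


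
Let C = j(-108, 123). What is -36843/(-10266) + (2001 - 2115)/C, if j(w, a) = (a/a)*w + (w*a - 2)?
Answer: 82440911/22917134 ≈ 3.5973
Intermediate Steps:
j(w, a) = -2 + w + a*w (j(w, a) = 1*w + (a*w - 2) = w + (-2 + a*w) = -2 + w + a*w)
C = -13394 (C = -2 - 108 + 123*(-108) = -2 - 108 - 13284 = -13394)
-36843/(-10266) + (2001 - 2115)/C = -36843/(-10266) + (2001 - 2115)/(-13394) = -36843*(-1/10266) - 114*(-1/13394) = 12281/3422 + 57/6697 = 82440911/22917134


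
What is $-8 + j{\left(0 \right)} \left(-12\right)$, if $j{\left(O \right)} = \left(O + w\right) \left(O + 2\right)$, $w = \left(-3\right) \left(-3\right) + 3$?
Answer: $-296$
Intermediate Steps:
$w = 12$ ($w = 9 + 3 = 12$)
$j{\left(O \right)} = \left(2 + O\right) \left(12 + O\right)$ ($j{\left(O \right)} = \left(O + 12\right) \left(O + 2\right) = \left(12 + O\right) \left(2 + O\right) = \left(2 + O\right) \left(12 + O\right)$)
$-8 + j{\left(0 \right)} \left(-12\right) = -8 + \left(24 + 0^{2} + 14 \cdot 0\right) \left(-12\right) = -8 + \left(24 + 0 + 0\right) \left(-12\right) = -8 + 24 \left(-12\right) = -8 - 288 = -296$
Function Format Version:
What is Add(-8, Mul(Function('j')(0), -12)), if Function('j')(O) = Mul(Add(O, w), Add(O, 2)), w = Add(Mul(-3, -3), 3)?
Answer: -296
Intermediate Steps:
w = 12 (w = Add(9, 3) = 12)
Function('j')(O) = Mul(Add(2, O), Add(12, O)) (Function('j')(O) = Mul(Add(O, 12), Add(O, 2)) = Mul(Add(12, O), Add(2, O)) = Mul(Add(2, O), Add(12, O)))
Add(-8, Mul(Function('j')(0), -12)) = Add(-8, Mul(Add(24, Pow(0, 2), Mul(14, 0)), -12)) = Add(-8, Mul(Add(24, 0, 0), -12)) = Add(-8, Mul(24, -12)) = Add(-8, -288) = -296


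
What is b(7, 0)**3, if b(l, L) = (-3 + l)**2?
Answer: 4096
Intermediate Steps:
b(7, 0)**3 = ((-3 + 7)**2)**3 = (4**2)**3 = 16**3 = 4096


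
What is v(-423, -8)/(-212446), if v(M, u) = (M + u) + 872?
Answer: -441/212446 ≈ -0.0020758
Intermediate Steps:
v(M, u) = 872 + M + u
v(-423, -8)/(-212446) = (872 - 423 - 8)/(-212446) = 441*(-1/212446) = -441/212446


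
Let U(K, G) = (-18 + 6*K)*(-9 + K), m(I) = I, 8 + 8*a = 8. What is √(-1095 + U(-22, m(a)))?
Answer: 3*√395 ≈ 59.624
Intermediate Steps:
a = 0 (a = -1 + (⅛)*8 = -1 + 1 = 0)
√(-1095 + U(-22, m(a))) = √(-1095 + (162 - 72*(-22) + 6*(-22)²)) = √(-1095 + (162 + 1584 + 6*484)) = √(-1095 + (162 + 1584 + 2904)) = √(-1095 + 4650) = √3555 = 3*√395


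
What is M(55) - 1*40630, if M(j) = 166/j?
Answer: -2234484/55 ≈ -40627.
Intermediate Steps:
M(55) - 1*40630 = 166/55 - 1*40630 = 166*(1/55) - 40630 = 166/55 - 40630 = -2234484/55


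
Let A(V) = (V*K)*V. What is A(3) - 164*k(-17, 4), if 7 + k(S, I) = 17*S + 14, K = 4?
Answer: 46284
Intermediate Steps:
k(S, I) = 7 + 17*S (k(S, I) = -7 + (17*S + 14) = -7 + (14 + 17*S) = 7 + 17*S)
A(V) = 4*V² (A(V) = (V*4)*V = (4*V)*V = 4*V²)
A(3) - 164*k(-17, 4) = 4*3² - 164*(7 + 17*(-17)) = 4*9 - 164*(7 - 289) = 36 - 164*(-282) = 36 + 46248 = 46284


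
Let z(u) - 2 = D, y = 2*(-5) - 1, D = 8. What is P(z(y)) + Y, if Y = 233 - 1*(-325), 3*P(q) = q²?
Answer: 1774/3 ≈ 591.33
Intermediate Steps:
y = -11 (y = -10 - 1 = -11)
z(u) = 10 (z(u) = 2 + 8 = 10)
P(q) = q²/3
Y = 558 (Y = 233 + 325 = 558)
P(z(y)) + Y = (⅓)*10² + 558 = (⅓)*100 + 558 = 100/3 + 558 = 1774/3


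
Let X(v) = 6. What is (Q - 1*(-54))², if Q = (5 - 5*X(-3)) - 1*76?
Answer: 2209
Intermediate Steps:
Q = -101 (Q = (5 - 5*6) - 1*76 = (5 - 30) - 76 = -25 - 76 = -101)
(Q - 1*(-54))² = (-101 - 1*(-54))² = (-101 + 54)² = (-47)² = 2209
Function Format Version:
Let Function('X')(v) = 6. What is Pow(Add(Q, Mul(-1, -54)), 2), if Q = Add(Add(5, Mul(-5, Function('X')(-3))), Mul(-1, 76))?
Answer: 2209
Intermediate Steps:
Q = -101 (Q = Add(Add(5, Mul(-5, 6)), Mul(-1, 76)) = Add(Add(5, -30), -76) = Add(-25, -76) = -101)
Pow(Add(Q, Mul(-1, -54)), 2) = Pow(Add(-101, Mul(-1, -54)), 2) = Pow(Add(-101, 54), 2) = Pow(-47, 2) = 2209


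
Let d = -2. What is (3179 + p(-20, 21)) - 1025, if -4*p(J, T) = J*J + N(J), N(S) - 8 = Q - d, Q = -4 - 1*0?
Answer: 4105/2 ≈ 2052.5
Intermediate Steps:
Q = -4 (Q = -4 + 0 = -4)
N(S) = 6 (N(S) = 8 + (-4 - 1*(-2)) = 8 + (-4 + 2) = 8 - 2 = 6)
p(J, T) = -3/2 - J**2/4 (p(J, T) = -(J*J + 6)/4 = -(J**2 + 6)/4 = -(6 + J**2)/4 = -3/2 - J**2/4)
(3179 + p(-20, 21)) - 1025 = (3179 + (-3/2 - 1/4*(-20)**2)) - 1025 = (3179 + (-3/2 - 1/4*400)) - 1025 = (3179 + (-3/2 - 100)) - 1025 = (3179 - 203/2) - 1025 = 6155/2 - 1025 = 4105/2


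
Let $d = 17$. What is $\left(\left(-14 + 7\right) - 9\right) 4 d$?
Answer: $-1088$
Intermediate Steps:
$\left(\left(-14 + 7\right) - 9\right) 4 d = \left(\left(-14 + 7\right) - 9\right) 4 \cdot 17 = \left(-7 - 9\right) 4 \cdot 17 = \left(-16\right) 4 \cdot 17 = \left(-64\right) 17 = -1088$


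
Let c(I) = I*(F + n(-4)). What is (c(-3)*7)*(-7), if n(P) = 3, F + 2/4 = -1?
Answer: 441/2 ≈ 220.50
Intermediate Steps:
F = -3/2 (F = -1/2 - 1 = -3/2 ≈ -1.5000)
c(I) = 3*I/2 (c(I) = I*(-3/2 + 3) = I*(3/2) = 3*I/2)
(c(-3)*7)*(-7) = (((3/2)*(-3))*7)*(-7) = -9/2*7*(-7) = -63/2*(-7) = 441/2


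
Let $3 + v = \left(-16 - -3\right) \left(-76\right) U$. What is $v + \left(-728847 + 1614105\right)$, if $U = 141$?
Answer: $1024563$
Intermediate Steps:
$v = 139305$ ($v = -3 + \left(-16 - -3\right) \left(-76\right) 141 = -3 + \left(-16 + 3\right) \left(-76\right) 141 = -3 + \left(-13\right) \left(-76\right) 141 = -3 + 988 \cdot 141 = -3 + 139308 = 139305$)
$v + \left(-728847 + 1614105\right) = 139305 + \left(-728847 + 1614105\right) = 139305 + 885258 = 1024563$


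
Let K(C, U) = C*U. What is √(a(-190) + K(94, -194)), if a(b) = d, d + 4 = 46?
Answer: I*√18194 ≈ 134.89*I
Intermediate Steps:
d = 42 (d = -4 + 46 = 42)
a(b) = 42
√(a(-190) + K(94, -194)) = √(42 + 94*(-194)) = √(42 - 18236) = √(-18194) = I*√18194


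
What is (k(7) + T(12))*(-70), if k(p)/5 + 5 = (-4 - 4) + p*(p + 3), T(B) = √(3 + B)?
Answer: -19950 - 70*√15 ≈ -20221.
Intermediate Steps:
k(p) = -65 + 5*p*(3 + p) (k(p) = -25 + 5*((-4 - 4) + p*(p + 3)) = -25 + 5*(-8 + p*(3 + p)) = -25 + (-40 + 5*p*(3 + p)) = -65 + 5*p*(3 + p))
(k(7) + T(12))*(-70) = ((-65 + 5*7² + 15*7) + √(3 + 12))*(-70) = ((-65 + 5*49 + 105) + √15)*(-70) = ((-65 + 245 + 105) + √15)*(-70) = (285 + √15)*(-70) = -19950 - 70*√15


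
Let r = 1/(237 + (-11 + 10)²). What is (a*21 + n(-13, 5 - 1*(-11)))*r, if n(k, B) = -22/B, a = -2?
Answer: -347/1904 ≈ -0.18225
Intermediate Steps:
r = 1/238 (r = 1/(237 + (-1)²) = 1/(237 + 1) = 1/238 ≈ 0.0042017)
(a*21 + n(-13, 5 - 1*(-11)))*r = (-2*21 - 22/(5 - 1*(-11)))*(1/238) = (-42 - 22/(5 + 11))*(1/238) = (-42 - 22/16)*(1/238) = (-42 - 22*1/16)*(1/238) = (-42 - 11/8)*(1/238) = -347/8*1/238 = -347/1904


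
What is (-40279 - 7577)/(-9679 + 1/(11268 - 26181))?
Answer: 44604783/9021433 ≈ 4.9443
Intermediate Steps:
(-40279 - 7577)/(-9679 + 1/(11268 - 26181)) = -47856/(-9679 + 1/(-14913)) = -47856/(-9679 - 1/14913) = -47856/(-144342928/14913) = -47856*(-14913/144342928) = 44604783/9021433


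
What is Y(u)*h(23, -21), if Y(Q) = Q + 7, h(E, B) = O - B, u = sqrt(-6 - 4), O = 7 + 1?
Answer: 203 + 29*I*sqrt(10) ≈ 203.0 + 91.706*I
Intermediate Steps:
O = 8
u = I*sqrt(10) (u = sqrt(-10) = I*sqrt(10) ≈ 3.1623*I)
h(E, B) = 8 - B
Y(Q) = 7 + Q
Y(u)*h(23, -21) = (7 + I*sqrt(10))*(8 - 1*(-21)) = (7 + I*sqrt(10))*(8 + 21) = (7 + I*sqrt(10))*29 = 203 + 29*I*sqrt(10)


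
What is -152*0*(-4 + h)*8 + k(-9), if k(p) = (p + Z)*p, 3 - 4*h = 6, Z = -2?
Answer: 99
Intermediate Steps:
h = -¾ (h = ¾ - ¼*6 = ¾ - 3/2 = -¾ ≈ -0.75000)
k(p) = p*(-2 + p) (k(p) = (p - 2)*p = (-2 + p)*p = p*(-2 + p))
-152*0*(-4 + h)*8 + k(-9) = -152*0*(-4 - ¾)*8 - 9*(-2 - 9) = -152*0*(-19/4)*8 - 9*(-11) = -0*8 + 99 = -152*0 + 99 = 0 + 99 = 99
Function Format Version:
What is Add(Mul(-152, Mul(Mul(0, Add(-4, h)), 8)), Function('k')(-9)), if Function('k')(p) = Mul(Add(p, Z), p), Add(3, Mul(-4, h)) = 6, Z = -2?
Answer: 99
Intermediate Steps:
h = Rational(-3, 4) (h = Add(Rational(3, 4), Mul(Rational(-1, 4), 6)) = Add(Rational(3, 4), Rational(-3, 2)) = Rational(-3, 4) ≈ -0.75000)
Function('k')(p) = Mul(p, Add(-2, p)) (Function('k')(p) = Mul(Add(p, -2), p) = Mul(Add(-2, p), p) = Mul(p, Add(-2, p)))
Add(Mul(-152, Mul(Mul(0, Add(-4, h)), 8)), Function('k')(-9)) = Add(Mul(-152, Mul(Mul(0, Add(-4, Rational(-3, 4))), 8)), Mul(-9, Add(-2, -9))) = Add(Mul(-152, Mul(Mul(0, Rational(-19, 4)), 8)), Mul(-9, -11)) = Add(Mul(-152, Mul(0, 8)), 99) = Add(Mul(-152, 0), 99) = Add(0, 99) = 99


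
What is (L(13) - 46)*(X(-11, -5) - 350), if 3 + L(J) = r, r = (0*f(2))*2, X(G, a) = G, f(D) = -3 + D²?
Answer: 17689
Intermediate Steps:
r = 0 (r = (0*(-3 + 2²))*2 = (0*(-3 + 4))*2 = (0*1)*2 = 0*2 = 0)
L(J) = -3 (L(J) = -3 + 0 = -3)
(L(13) - 46)*(X(-11, -5) - 350) = (-3 - 46)*(-11 - 350) = -49*(-361) = 17689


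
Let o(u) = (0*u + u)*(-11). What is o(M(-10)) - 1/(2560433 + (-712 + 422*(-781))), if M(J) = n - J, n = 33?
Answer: -1054855748/2230139 ≈ -473.00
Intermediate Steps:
M(J) = 33 - J
o(u) = -11*u (o(u) = (0 + u)*(-11) = u*(-11) = -11*u)
o(M(-10)) - 1/(2560433 + (-712 + 422*(-781))) = -11*(33 - 1*(-10)) - 1/(2560433 + (-712 + 422*(-781))) = -11*(33 + 10) - 1/(2560433 + (-712 - 329582)) = -11*43 - 1/(2560433 - 330294) = -473 - 1/2230139 = -1054855748/2230139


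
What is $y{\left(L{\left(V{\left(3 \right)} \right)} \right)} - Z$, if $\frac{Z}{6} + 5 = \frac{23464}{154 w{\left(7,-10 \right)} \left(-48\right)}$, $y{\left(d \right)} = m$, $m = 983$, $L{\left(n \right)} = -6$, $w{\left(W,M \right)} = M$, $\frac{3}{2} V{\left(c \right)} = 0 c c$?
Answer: $\frac{222441}{220} \approx 1011.1$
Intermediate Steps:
$V{\left(c \right)} = 0$ ($V{\left(c \right)} = \frac{2 \cdot 0 c c}{3} = \frac{2 \cdot 0 c^{2}}{3} = \frac{2}{3} \cdot 0 = 0$)
$y{\left(d \right)} = 983$
$Z = - \frac{6181}{220}$ ($Z = -30 + 6 \frac{23464}{154 \left(-10\right) \left(-48\right)} = -30 + 6 \frac{23464}{\left(-1540\right) \left(-48\right)} = -30 + 6 \cdot \frac{23464}{73920} = -30 + 6 \cdot 23464 \cdot \frac{1}{73920} = -30 + 6 \cdot \frac{419}{1320} = -30 + \frac{419}{220} = - \frac{6181}{220} \approx -28.095$)
$y{\left(L{\left(V{\left(3 \right)} \right)} \right)} - Z = 983 - - \frac{6181}{220} = 983 + \frac{6181}{220} = \frac{222441}{220}$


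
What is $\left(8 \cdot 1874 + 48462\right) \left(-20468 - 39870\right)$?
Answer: $-3828687452$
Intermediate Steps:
$\left(8 \cdot 1874 + 48462\right) \left(-20468 - 39870\right) = \left(14992 + 48462\right) \left(-60338\right) = 63454 \left(-60338\right) = -3828687452$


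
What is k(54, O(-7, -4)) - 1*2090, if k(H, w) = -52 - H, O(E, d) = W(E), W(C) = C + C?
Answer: -2196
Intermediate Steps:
W(C) = 2*C
O(E, d) = 2*E
k(54, O(-7, -4)) - 1*2090 = (-52 - 1*54) - 1*2090 = (-52 - 54) - 2090 = -106 - 2090 = -2196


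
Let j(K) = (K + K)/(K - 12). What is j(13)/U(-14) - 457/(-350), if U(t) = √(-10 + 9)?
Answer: 457/350 - 26*I ≈ 1.3057 - 26.0*I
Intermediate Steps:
j(K) = 2*K/(-12 + K) (j(K) = (2*K)/(-12 + K) = 2*K/(-12 + K))
U(t) = I (U(t) = √(-1) = I)
j(13)/U(-14) - 457/(-350) = (2*13/(-12 + 13))/I - 457/(-350) = (2*13/1)*(-I) - 457*(-1/350) = (2*13*1)*(-I) + 457/350 = 26*(-I) + 457/350 = -26*I + 457/350 = 457/350 - 26*I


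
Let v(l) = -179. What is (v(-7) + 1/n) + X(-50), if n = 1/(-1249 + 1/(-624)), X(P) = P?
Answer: -922273/624 ≈ -1478.0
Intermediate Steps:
n = -624/779377 (n = 1/(-1249 - 1/624) = 1/(-779377/624) = -624/779377 ≈ -0.00080064)
(v(-7) + 1/n) + X(-50) = (-179 + 1/(-624/779377)) - 50 = (-179 - 779377/624) - 50 = -891073/624 - 50 = -922273/624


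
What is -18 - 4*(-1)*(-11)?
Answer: -62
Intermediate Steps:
-18 - 4*(-1)*(-11) = -18 + 4*(-11) = -18 - 44 = -62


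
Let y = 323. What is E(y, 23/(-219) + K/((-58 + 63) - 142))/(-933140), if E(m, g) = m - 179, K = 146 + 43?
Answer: -36/233285 ≈ -0.00015432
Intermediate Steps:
K = 189
E(m, g) = -179 + m
E(y, 23/(-219) + K/((-58 + 63) - 142))/(-933140) = (-179 + 323)/(-933140) = 144*(-1/933140) = -36/233285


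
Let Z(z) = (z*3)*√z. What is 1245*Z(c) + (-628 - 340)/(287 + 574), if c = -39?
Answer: -968/861 - 145665*I*√39 ≈ -1.1243 - 9.0968e+5*I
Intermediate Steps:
Z(z) = 3*z^(3/2) (Z(z) = (3*z)*√z = 3*z^(3/2))
1245*Z(c) + (-628 - 340)/(287 + 574) = 1245*(3*(-39)^(3/2)) + (-628 - 340)/(287 + 574) = 1245*(3*(-39*I*√39)) - 968/861 = 1245*(-117*I*√39) - 968*1/861 = -145665*I*√39 - 968/861 = -968/861 - 145665*I*√39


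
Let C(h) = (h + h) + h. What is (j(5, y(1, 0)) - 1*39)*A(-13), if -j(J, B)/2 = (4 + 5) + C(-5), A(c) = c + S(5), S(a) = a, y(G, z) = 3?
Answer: 216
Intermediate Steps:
C(h) = 3*h (C(h) = 2*h + h = 3*h)
A(c) = 5 + c (A(c) = c + 5 = 5 + c)
j(J, B) = 12 (j(J, B) = -2*((4 + 5) + 3*(-5)) = -2*(9 - 15) = -2*(-6) = 12)
(j(5, y(1, 0)) - 1*39)*A(-13) = (12 - 1*39)*(5 - 13) = (12 - 39)*(-8) = -27*(-8) = 216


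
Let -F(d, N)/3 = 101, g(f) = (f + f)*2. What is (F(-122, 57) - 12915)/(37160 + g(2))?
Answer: -6609/18584 ≈ -0.35563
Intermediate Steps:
g(f) = 4*f (g(f) = (2*f)*2 = 4*f)
F(d, N) = -303 (F(d, N) = -3*101 = -303)
(F(-122, 57) - 12915)/(37160 + g(2)) = (-303 - 12915)/(37160 + 4*2) = -13218/(37160 + 8) = -13218/37168 = -13218*1/37168 = -6609/18584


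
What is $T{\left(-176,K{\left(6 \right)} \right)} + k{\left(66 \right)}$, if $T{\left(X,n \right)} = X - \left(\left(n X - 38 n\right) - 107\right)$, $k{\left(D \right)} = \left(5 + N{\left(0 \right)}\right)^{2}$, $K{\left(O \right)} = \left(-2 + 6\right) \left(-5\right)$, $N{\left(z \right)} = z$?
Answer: $-4324$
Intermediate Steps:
$K{\left(O \right)} = -20$ ($K{\left(O \right)} = 4 \left(-5\right) = -20$)
$k{\left(D \right)} = 25$ ($k{\left(D \right)} = \left(5 + 0\right)^{2} = 5^{2} = 25$)
$T{\left(X,n \right)} = 107 + X + 38 n - X n$ ($T{\left(X,n \right)} = X - \left(\left(X n - 38 n\right) - 107\right) = X - \left(\left(- 38 n + X n\right) - 107\right) = X - \left(-107 - 38 n + X n\right) = X + \left(107 + 38 n - X n\right) = 107 + X + 38 n - X n$)
$T{\left(-176,K{\left(6 \right)} \right)} + k{\left(66 \right)} = \left(107 - 176 + 38 \left(-20\right) - \left(-176\right) \left(-20\right)\right) + 25 = \left(107 - 176 - 760 - 3520\right) + 25 = -4349 + 25 = -4324$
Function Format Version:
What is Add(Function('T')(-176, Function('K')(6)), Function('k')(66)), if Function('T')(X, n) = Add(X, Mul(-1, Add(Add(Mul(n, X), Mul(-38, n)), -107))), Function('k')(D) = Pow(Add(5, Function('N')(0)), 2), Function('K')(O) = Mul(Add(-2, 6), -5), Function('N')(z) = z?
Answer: -4324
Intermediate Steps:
Function('K')(O) = -20 (Function('K')(O) = Mul(4, -5) = -20)
Function('k')(D) = 25 (Function('k')(D) = Pow(Add(5, 0), 2) = Pow(5, 2) = 25)
Function('T')(X, n) = Add(107, X, Mul(38, n), Mul(-1, X, n)) (Function('T')(X, n) = Add(X, Mul(-1, Add(Add(Mul(X, n), Mul(-38, n)), -107))) = Add(X, Mul(-1, Add(Add(Mul(-38, n), Mul(X, n)), -107))) = Add(X, Mul(-1, Add(-107, Mul(-38, n), Mul(X, n)))) = Add(X, Add(107, Mul(38, n), Mul(-1, X, n))) = Add(107, X, Mul(38, n), Mul(-1, X, n)))
Add(Function('T')(-176, Function('K')(6)), Function('k')(66)) = Add(Add(107, -176, Mul(38, -20), Mul(-1, -176, -20)), 25) = Add(Add(107, -176, -760, -3520), 25) = Add(-4349, 25) = -4324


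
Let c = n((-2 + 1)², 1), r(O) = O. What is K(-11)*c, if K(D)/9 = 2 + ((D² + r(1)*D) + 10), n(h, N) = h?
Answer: 1098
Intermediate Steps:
c = 1 (c = (-2 + 1)² = (-1)² = 1)
K(D) = 108 + 9*D + 9*D² (K(D) = 9*(2 + ((D² + 1*D) + 10)) = 9*(2 + ((D² + D) + 10)) = 9*(2 + ((D + D²) + 10)) = 9*(2 + (10 + D + D²)) = 9*(12 + D + D²) = 108 + 9*D + 9*D²)
K(-11)*c = (108 + 9*(-11) + 9*(-11)²)*1 = (108 - 99 + 9*121)*1 = (108 - 99 + 1089)*1 = 1098*1 = 1098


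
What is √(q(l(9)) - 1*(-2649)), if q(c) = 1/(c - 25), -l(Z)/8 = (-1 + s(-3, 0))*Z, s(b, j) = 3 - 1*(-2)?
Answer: 4*√16219973/313 ≈ 51.468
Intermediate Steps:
s(b, j) = 5 (s(b, j) = 3 + 2 = 5)
l(Z) = -32*Z (l(Z) = -8*(-1 + 5)*Z = -32*Z)
q(c) = 1/(-25 + c)
√(q(l(9)) - 1*(-2649)) = √(1/(-25 - 32*9) - 1*(-2649)) = √(1/(-25 - 288) + 2649) = √(1/(-313) + 2649) = √(-1/313 + 2649) = √(829136/313) = 4*√16219973/313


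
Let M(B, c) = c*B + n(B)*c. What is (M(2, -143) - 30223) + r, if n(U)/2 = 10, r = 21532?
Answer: -11837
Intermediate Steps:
n(U) = 20 (n(U) = 2*10 = 20)
M(B, c) = 20*c + B*c (M(B, c) = c*B + 20*c = B*c + 20*c = 20*c + B*c)
(M(2, -143) - 30223) + r = (-143*(20 + 2) - 30223) + 21532 = (-143*22 - 30223) + 21532 = (-3146 - 30223) + 21532 = -33369 + 21532 = -11837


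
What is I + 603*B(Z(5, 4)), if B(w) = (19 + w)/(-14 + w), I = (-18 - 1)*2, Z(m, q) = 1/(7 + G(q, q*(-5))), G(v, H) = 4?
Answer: -14716/17 ≈ -865.65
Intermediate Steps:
Z(m, q) = 1/11 (Z(m, q) = 1/(7 + 4) = 1/11)
I = -38 (I = -19*2 = -38)
B(w) = (19 + w)/(-14 + w)
I + 603*B(Z(5, 4)) = -38 + 603*((19 + 1/11)/(-14 + 1/11)) = -38 + 603*((210/11)/(-153/11)) = -38 + 603*(-11/153*210/11) = -38 + 603*(-70/51) = -38 - 14070/17 = -14716/17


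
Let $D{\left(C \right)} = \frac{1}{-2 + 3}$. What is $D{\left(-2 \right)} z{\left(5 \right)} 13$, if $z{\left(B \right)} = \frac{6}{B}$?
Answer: $\frac{78}{5} \approx 15.6$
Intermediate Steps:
$D{\left(C \right)} = 1$ ($D{\left(C \right)} = 1^{-1} = 1$)
$D{\left(-2 \right)} z{\left(5 \right)} 13 = 1 \cdot \frac{6}{5} \cdot 13 = \frac{6}{5} \cdot 13 = \frac{78}{5}$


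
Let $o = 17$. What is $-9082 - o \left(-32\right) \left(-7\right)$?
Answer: $-12890$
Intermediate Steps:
$-9082 - o \left(-32\right) \left(-7\right) = -9082 - 17 \left(-32\right) \left(-7\right) = -9082 - \left(-544\right) \left(-7\right) = -9082 - 3808 = -12890$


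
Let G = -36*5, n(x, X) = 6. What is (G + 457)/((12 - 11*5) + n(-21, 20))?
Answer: -277/37 ≈ -7.4865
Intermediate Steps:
G = -180
(G + 457)/((12 - 11*5) + n(-21, 20)) = (-180 + 457)/((12 - 11*5) + 6) = 277/((12 - 55) + 6) = 277/(-43 + 6) = 277/(-37) = 277*(-1/37) = -277/37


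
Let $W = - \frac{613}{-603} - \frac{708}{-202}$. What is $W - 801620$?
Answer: $- \frac{48820787485}{60903} \approx -8.0162 \cdot 10^{5}$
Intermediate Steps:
$W = \frac{275375}{60903}$ ($W = \left(-613\right) \left(- \frac{1}{603}\right) - - \frac{354}{101} = \frac{613}{603} + \frac{354}{101} = \frac{275375}{60903} \approx 4.5215$)
$W - 801620 = \frac{275375}{60903} - 801620 = - \frac{48820787485}{60903}$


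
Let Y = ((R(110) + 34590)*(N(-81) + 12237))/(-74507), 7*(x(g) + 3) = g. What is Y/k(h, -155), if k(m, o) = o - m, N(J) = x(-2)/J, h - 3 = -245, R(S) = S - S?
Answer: -79999775060/1225118601 ≈ -65.300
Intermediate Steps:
R(S) = 0
x(g) = -3 + g/7
h = -242 (h = 3 - 245 = -242)
N(J) = -23/(7*J) (N(J) = (-3 + (1/7)*(-2))/J = (-3 - 2/7)/J = -23/(7*J))
Y = -79999775060/14081823 (Y = ((0 + 34590)*(-23/7/(-81) + 12237))/(-74507) = (34590*(-23/7*(-1/81) + 12237))*(-1/74507) = (34590*(23/567 + 12237))*(-1/74507) = (34590*(6938402/567))*(-1/74507) = (79999775060/189)*(-1/74507) = -79999775060/14081823 ≈ -5681.1)
Y/k(h, -155) = -79999775060/(14081823*(-155 - 1*(-242))) = -79999775060/(14081823*(-155 + 242)) = -79999775060/14081823/87 = -79999775060/14081823*1/87 = -79999775060/1225118601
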